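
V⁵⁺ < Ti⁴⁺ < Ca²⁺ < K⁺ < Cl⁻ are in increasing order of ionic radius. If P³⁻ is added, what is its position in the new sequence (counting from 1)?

Each ion has 18 electrons. The ranking follows nuclear charge in reverse — greater Z gives a smaller radius. V⁵⁺ (Z=23), Ti⁴⁺ (Z=22), Ca²⁺ (Z=20), K⁺ (Z=19), Cl⁻ (Z=17), P³⁻ (Z=15).
Putting P³⁻ in gives V⁵⁺ < Ti⁴⁺ < Ca²⁺ < K⁺ < Cl⁻ < P³⁻; it lands at slot 6.

6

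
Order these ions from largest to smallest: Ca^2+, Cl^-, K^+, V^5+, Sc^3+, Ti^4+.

These species are isoelectronic with 18 electrons. The only difference is the number of protons: V^5+ (Z=23), Ti^4+ (Z=22), Sc^3+ (Z=21), Ca^2+ (Z=20), K^+ (Z=19), Cl^- (Z=17). The strongest nuclear pull (V^5+) gives the smallest ion.

Cl^- > K^+ > Ca^2+ > Sc^3+ > Ti^4+ > V^5+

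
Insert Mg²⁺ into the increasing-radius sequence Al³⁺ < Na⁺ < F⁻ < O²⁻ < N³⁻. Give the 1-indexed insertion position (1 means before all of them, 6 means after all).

2

Each ion has 10 electrons. The ranking follows nuclear charge in reverse — greater Z gives a smaller radius. Al³⁺ (Z=13), Mg²⁺ (Z=12), Na⁺ (Z=11), F⁻ (Z=9), O²⁻ (Z=8), N³⁻ (Z=7).
Merged order: Al³⁺ < Mg²⁺ < Na⁺ < F⁻ < O²⁻ < N³⁻ — Mg²⁺ is number 2.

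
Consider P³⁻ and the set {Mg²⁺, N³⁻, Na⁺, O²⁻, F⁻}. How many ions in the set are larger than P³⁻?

0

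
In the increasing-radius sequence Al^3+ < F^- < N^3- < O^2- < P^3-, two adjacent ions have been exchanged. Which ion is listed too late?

O^2-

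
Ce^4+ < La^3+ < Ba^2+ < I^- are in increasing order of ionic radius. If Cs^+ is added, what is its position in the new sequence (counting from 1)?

4

These species are isoelectronic with 54 electrons. The only difference is the number of protons: Ce^4+ (Z=58), La^3+ (Z=57), Ba^2+ (Z=56), Cs^+ (Z=55), I^- (Z=53). The strongest nuclear pull (Ce^4+) gives the smallest ion.
With Cs^+ included the full order is Ce^4+ < La^3+ < Ba^2+ < Cs^+ < I^-, so it takes position 4.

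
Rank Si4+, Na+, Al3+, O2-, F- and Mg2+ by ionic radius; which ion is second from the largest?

All of these have 10 electrons (isoelectronic). With the same electron cloud, the ion with the most protons pulls it in tightest. Nuclear charges: Si4+ (Z=14), Al3+ (Z=13), Mg2+ (Z=12), Na+ (Z=11), F- (Z=9), O2- (Z=8). Highest Z is smallest.
So the order is Si4+ < Al3+ < Mg2+ < Na+ < F- < O2-; the 2nd-largest ion is F-.

F-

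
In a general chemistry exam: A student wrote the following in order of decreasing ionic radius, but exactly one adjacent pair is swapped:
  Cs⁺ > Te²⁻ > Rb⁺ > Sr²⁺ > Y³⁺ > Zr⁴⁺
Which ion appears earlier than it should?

Cs⁺

Scanning neighbour by neighbour, only Cs⁺/Te²⁻ violates a trend: both have 54 electrons but Z(Cs)=55 > Z(Te)=52, so Cs⁺ should be the smaller of the two. That makes Cs⁺ the one sitting a position early relative to where it belongs.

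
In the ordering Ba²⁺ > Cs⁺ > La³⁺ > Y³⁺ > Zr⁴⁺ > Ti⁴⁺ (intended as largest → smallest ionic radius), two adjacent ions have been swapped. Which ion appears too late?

Check each adjacent pair. Ba²⁺ and Cs⁺ are reversed: Ba²⁺ and Cs⁺ share 54 electrons; the higher nuclear charge on Ba (Z=56) contracts it more, so Ba²⁺ < Cs⁺. No other neighbouring pair contradicts the periodic trends, so Cs⁺ is the ion listed too late.

Cs⁺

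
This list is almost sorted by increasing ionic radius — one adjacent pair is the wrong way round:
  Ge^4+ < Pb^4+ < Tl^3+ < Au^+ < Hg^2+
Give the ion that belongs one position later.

Au^+

Scanning neighbour by neighbour, only Au^+/Hg^2+ violates a trend: Hg^2+ and Au^+ share 78 electrons; the higher nuclear charge on Hg (Z=80) contracts it more, so Hg^2+ < Au^+. That makes Au^+ the one sitting a position early relative to where it belongs.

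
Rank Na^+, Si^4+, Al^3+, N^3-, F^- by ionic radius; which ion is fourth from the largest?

Isoelectronic series (10 e⁻ each). Size is set by nuclear charge: more protons means a smaller ion. Si^4+ (Z=14), Al^3+ (Z=13), Na^+ (Z=11), F^- (Z=9), N^3- (Z=7).
That gives Si^4+ < Al^3+ < Na^+ < F^- < N^3-. From the largest end, number 4 is Al^3+.

Al^3+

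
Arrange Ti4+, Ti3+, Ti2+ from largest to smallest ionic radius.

Ti2+ > Ti3+ > Ti4+

For a single element, ionic radius drops as positive charge rises — Ti4+ < Ti2+.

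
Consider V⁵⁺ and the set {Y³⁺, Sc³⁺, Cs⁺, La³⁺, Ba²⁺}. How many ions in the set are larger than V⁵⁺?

5

First list Z and electron count for each: V⁵⁺: 18 e⁻, Z=23, Sc³⁺: 18 e⁻, Z=21, Y³⁺: 36 e⁻, Z=39, La³⁺: 54 e⁻, Z=57, Ba²⁺: 54 e⁻, Z=56, Cs⁺: 54 e⁻, Z=55. V⁵⁺ < Sc³⁺ (both 18 e⁻, Z=23>21); Sc³⁺ < Y³⁺ (same group, period 4 vs 5); Y³⁺ < La³⁺ (same group, period 5 vs 6); La³⁺ < Ba²⁺ (isoelectronic, higher Z=57 is smaller); Ba²⁺ < Cs⁺ (isoelectronic, higher Z=56 is smaller).
Relative to V⁵⁺, the ions that are larger are Sc³⁺, Y³⁺, La³⁺, Ba²⁺, Cs⁺. So 5 are larger.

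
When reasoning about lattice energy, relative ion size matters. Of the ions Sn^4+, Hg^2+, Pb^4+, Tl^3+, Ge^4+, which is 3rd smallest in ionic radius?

Pb^4+

Tabulating Z and e⁻: Ge^4+ has 28 e⁻ (Z=32), Sn^4+ has 46 e⁻ (Z=50), Pb^4+ has 78 e⁻ (Z=82), Tl^3+ has 78 e⁻ (Z=81), Hg^2+ has 78 e⁻ (Z=80). Ge^4+ < Sn^4+ (same group, 1 shell fewer); Sn^4+ < Pb^4+ (same group, period 5 vs 6); Pb^4+ < Tl^3+ (both 78 e⁻, Z=82>81); Tl^3+ < Hg^2+ (isoelectronic, higher Z=81 is smaller).
So the order is Ge^4+ < Sn^4+ < Pb^4+ < Tl^3+ < Hg^2+; the 3rd-smallest ion is Pb^4+.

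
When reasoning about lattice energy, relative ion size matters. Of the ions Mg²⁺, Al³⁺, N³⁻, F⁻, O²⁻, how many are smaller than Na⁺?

2

All of these have 10 electrons (isoelectronic). With the same electron cloud, the ion with the most protons pulls it in tightest. Nuclear charges: Al³⁺ (Z=13), Mg²⁺ (Z=12), Na⁺ (Z=11), F⁻ (Z=9), O²⁻ (Z=8), N³⁻ (Z=7). Highest Z is smallest.
Ordering all of them (including Na⁺) by radius gives Al³⁺ < Mg²⁺ < Na⁺ < F⁻ < O²⁻ < N³⁻. Count: 2.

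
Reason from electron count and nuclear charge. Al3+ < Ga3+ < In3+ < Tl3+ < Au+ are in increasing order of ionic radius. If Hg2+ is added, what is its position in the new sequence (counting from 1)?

Work out protons and electrons: Al3+ has 10 e⁻ (Z=13), Ga3+ has 28 e⁻ (Z=31), In3+ has 46 e⁻ (Z=49), Tl3+ has 78 e⁻ (Z=81), Hg2+ has 78 e⁻ (Z=80), Au+ has 78 e⁻ (Z=79). Al3+ < Ga3+ (same group, period 3 vs 4); Ga3+ < In3+ (same group, 1 shell fewer); In3+ < Tl3+ (same group, period 5 vs 6); Tl3+ < Hg2+ (both 78 e⁻, Z=81>80); Hg2+ < Au+ (isoelectronic, higher Z=80 is smaller).
The complete sequence is Al3+ < Ga3+ < In3+ < Tl3+ < Hg2+ < Au+. Hg2+ sits at position 5.

5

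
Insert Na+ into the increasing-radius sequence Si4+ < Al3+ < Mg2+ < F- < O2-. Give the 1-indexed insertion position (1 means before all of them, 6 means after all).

4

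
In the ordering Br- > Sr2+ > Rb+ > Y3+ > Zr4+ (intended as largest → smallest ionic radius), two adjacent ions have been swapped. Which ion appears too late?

Compare adjacent ions: Sr2+ and Rb+ share 36 electrons; the higher nuclear charge on Sr (Z=38) contracts it more, so Sr2+ < Rb+ — yet in this decreasing list Sr2+ sits before Rb+. Nothing else is reversed, so Rb+ should move one place to the left.

Rb+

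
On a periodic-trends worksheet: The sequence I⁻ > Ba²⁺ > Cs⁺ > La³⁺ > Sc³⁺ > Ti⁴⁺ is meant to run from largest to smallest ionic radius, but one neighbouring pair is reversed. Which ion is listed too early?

Ba²⁺

Compare adjacent ions: they are isoelectronic (54 e⁻) and Ba has more protons than Cs (56 vs 55), making Ba²⁺ smaller — yet in this decreasing list Ba²⁺ sits before Cs⁺. Nothing else is reversed, so Ba²⁺ should move one place to the right.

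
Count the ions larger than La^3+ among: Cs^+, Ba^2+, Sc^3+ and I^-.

3

Tabulating Z and e⁻: Sc^3+ (Z=21, 18 e⁻), La^3+ (Z=57, 54 e⁻), Ba^2+ (Z=56, 54 e⁻), Cs^+ (Z=55, 54 e⁻), I^- (Z=53, 54 e⁻). Sc^3+ < La^3+ (same group, 2 shells fewer); La^3+ < Ba^2+ (both 54 e⁻, Z=57>56); Ba^2+ < Cs^+ (both 54 e⁻, Z=56>55); Cs^+ < I^- (isoelectronic, higher Z=55 is smaller).
Ordering all of them (including La^3+) by radius gives Sc^3+ < La^3+ < Ba^2+ < Cs^+ < I^-. So 3 are larger.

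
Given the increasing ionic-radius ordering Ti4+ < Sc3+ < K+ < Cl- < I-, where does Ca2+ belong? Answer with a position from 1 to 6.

3

Electron counts and nuclear charges: Ti4+: 18 e⁻, Z=22, Sc3+: 18 e⁻, Z=21, Ca2+: 18 e⁻, Z=20, K+: 18 e⁻, Z=19, Cl-: 18 e⁻, Z=17, I-: 54 e⁻, Z=53. Ti4+ < Sc3+ (isoelectronic, higher Z=22 is smaller); Sc3+ < Ca2+ (both 18 e⁻, Z=21>20); Ca2+ < K+ (isoelectronic, higher Z=20 is smaller); K+ < Cl- (both 18 e⁻, Z=19>17); Cl- < I- (same group, period 3 vs 5).
The complete sequence is Ti4+ < Sc3+ < Ca2+ < K+ < Cl- < I-. Ca2+ sits at position 3.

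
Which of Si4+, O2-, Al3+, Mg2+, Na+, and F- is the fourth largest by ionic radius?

Mg2+

These species are isoelectronic with 10 electrons. The only difference is the number of protons: Si4+ (Z=14), Al3+ (Z=13), Mg2+ (Z=12), Na+ (Z=11), F- (Z=9), O2- (Z=8). The strongest nuclear pull (Si4+) gives the smallest ion.
That gives Si4+ < Al3+ < Mg2+ < Na+ < F- < O2-. From the largest end, number 4 is Mg2+.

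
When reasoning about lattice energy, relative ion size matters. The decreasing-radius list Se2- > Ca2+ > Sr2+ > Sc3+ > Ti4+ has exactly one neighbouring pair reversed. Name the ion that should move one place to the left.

Sr2+

Scanning neighbour by neighbour, only Ca2+/Sr2+ violates a trend: Ca2+ and Sr2+ are in one column with the same charge; the lighter period-4 ion has one fewer shell and is smaller. That makes Sr2+ the one sitting a position late relative to where it belongs.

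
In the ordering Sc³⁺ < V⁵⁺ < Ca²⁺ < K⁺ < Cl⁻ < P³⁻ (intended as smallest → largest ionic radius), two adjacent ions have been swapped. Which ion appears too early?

Sc³⁺

Compare adjacent ions: they are isoelectronic (18 e⁻) and V has more protons than Sc (23 vs 21), making V⁵⁺ smaller — yet in this increasing list Sc³⁺ sits before V⁵⁺. Nothing else is reversed, so Sc³⁺ should move one place to the right.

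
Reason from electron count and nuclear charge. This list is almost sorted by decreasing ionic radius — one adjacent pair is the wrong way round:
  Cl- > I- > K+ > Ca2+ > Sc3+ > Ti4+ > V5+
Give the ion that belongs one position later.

Cl-

The pair Cl-, I- is the wrong way round — same group and charge — period 3 sits above period 5, so Cl- is smaller. All other adjacent pairs agree with periodic trends, so Cl- is the misplaced ion.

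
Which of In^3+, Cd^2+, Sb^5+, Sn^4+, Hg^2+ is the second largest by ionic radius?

Work out protons and electrons: Sb^5+: 46 e⁻, Z=51, Sn^4+: 46 e⁻, Z=50, In^3+: 46 e⁻, Z=49, Cd^2+: 46 e⁻, Z=48, Hg^2+: 78 e⁻, Z=80. Sb^5+ < Sn^4+ (both 46 e⁻, Z=51>50); Sn^4+ < In^3+ (both 46 e⁻, Z=50>49); In^3+ < Cd^2+ (both 46 e⁻, Z=49>48); Cd^2+ < Hg^2+ (same group, 1 shell fewer).
That gives Sb^5+ < Sn^4+ < In^3+ < Cd^2+ < Hg^2+. From the largest end, number 2 is Cd^2+.

Cd^2+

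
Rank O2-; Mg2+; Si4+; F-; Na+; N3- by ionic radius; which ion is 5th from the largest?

Mg2+

Each ion has 10 electrons. The ranking follows nuclear charge in reverse — greater Z gives a smaller radius. Si4+ (Z=14), Mg2+ (Z=12), Na+ (Z=11), F- (Z=9), O2- (Z=8), N3- (Z=7).
That gives Si4+ < Mg2+ < Na+ < F- < O2- < N3-. From the largest end, number 5 is Mg2+.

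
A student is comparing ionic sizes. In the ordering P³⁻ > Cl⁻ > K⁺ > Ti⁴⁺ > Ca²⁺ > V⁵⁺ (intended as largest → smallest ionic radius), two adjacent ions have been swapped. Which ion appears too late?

Ca²⁺

Scanning neighbour by neighbour, only Ti⁴⁺/Ca²⁺ violates a trend: both have 18 electrons but Z(Ti)=22 > Z(Ca)=20, so Ti⁴⁺ should be the smaller of the two. That makes Ca²⁺ the one sitting a position late relative to where it belongs.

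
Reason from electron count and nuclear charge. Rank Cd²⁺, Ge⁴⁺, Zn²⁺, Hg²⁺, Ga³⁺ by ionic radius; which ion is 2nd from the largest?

Tabulating Z and e⁻: Ge⁴⁺: 28 e⁻, Z=32, Ga³⁺: 28 e⁻, Z=31, Zn²⁺: 28 e⁻, Z=30, Cd²⁺: 46 e⁻, Z=48, Hg²⁺: 78 e⁻, Z=80. Ge⁴⁺ < Ga³⁺ (both 28 e⁻, Z=32>31); Ga³⁺ < Zn²⁺ (both 28 e⁻, Z=31>30); Zn²⁺ < Cd²⁺ (same group, 1 shell fewer); Cd²⁺ < Hg²⁺ (same group, period 5 vs 6).
That gives Ge⁴⁺ < Ga³⁺ < Zn²⁺ < Cd²⁺ < Hg²⁺. From the largest end, number 2 is Cd²⁺.

Cd²⁺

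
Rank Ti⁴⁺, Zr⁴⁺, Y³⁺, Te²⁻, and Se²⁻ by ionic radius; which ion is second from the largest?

Se²⁻

Electron counts and nuclear charges: Ti⁴⁺: 18 e⁻, Z=22, Zr⁴⁺: 36 e⁻, Z=40, Y³⁺: 36 e⁻, Z=39, Se²⁻: 36 e⁻, Z=34, Te²⁻: 54 e⁻, Z=52. Ti⁴⁺ < Zr⁴⁺ (same group, period 4 vs 5); Zr⁴⁺ < Y³⁺ (isoelectronic, higher Z=40 is smaller); Y³⁺ < Se²⁻ (both 36 e⁻, Z=39>34); Se²⁻ < Te²⁻ (same group, 1 shell fewer).
That gives Ti⁴⁺ < Zr⁴⁺ < Y³⁺ < Se²⁻ < Te²⁻. From the largest end, number 2 is Se²⁻.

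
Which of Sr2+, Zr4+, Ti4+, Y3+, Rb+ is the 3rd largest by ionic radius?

Y3+

Ti4+ (Z=22, 18 e⁻), Zr4+ (Z=40, 36 e⁻), Y3+ (Z=39, 36 e⁻), Sr2+ (Z=38, 36 e⁻), Rb+ (Z=37, 36 e⁻). Ti4+ < Zr4+ (same group, 1 shell fewer); Zr4+ < Y3+ (isoelectronic, higher Z=40 is smaller); Y3+ < Sr2+ (both 36 e⁻, Z=39>38); Sr2+ < Rb+ (both 36 e⁻, Z=38>37).
Full ascending order: Ti4+ < Zr4+ < Y3+ < Sr2+ < Rb+. Counting from the largest, position 3 is Y3+.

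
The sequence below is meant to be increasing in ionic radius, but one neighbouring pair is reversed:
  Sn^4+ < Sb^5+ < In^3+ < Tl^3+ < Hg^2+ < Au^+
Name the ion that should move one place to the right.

Sn^4+

Scanning neighbour by neighbour, only Sn^4+/Sb^5+ violates a trend: they are isoelectronic (46 e⁻) and Sb has more protons than Sn (51 vs 50), making Sb^5+ smaller. That makes Sn^4+ the one sitting a position early relative to where it belongs.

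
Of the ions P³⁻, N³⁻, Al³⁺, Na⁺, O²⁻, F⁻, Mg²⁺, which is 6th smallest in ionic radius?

N³⁻

First list Z and electron count for each: Al³⁺: 10 e⁻, Z=13, Mg²⁺: 10 e⁻, Z=12, Na⁺: 10 e⁻, Z=11, F⁻: 10 e⁻, Z=9, O²⁻: 10 e⁻, Z=8, N³⁻: 10 e⁻, Z=7, P³⁻: 18 e⁻, Z=15. Al³⁺ < Mg²⁺ (both 10 e⁻, Z=13>12); Mg²⁺ < Na⁺ (isoelectronic, higher Z=12 is smaller); Na⁺ < F⁻ (both 10 e⁻, Z=11>9); F⁻ < O²⁻ (both 10 e⁻, Z=9>8); O²⁻ < N³⁻ (both 10 e⁻, Z=8>7); N³⁻ < P³⁻ (same group, 1 shell fewer).
That gives Al³⁺ < Mg²⁺ < Na⁺ < F⁻ < O²⁻ < N³⁻ < P³⁻. From the smallest end, number 6 is N³⁻.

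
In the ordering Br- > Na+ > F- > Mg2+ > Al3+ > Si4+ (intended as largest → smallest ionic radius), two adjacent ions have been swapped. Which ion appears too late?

F-

The pair Na+, F- is the wrong way round — both have 10 electrons but Z(Na)=11 > Z(F)=9, so Na+ should be the smaller of the two. All other adjacent pairs agree with periodic trends, so F- is the misplaced ion.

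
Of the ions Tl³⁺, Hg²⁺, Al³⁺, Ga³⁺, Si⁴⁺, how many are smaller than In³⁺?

Tabulating Z and e⁻: Si⁴⁺: 10 e⁻, Z=14, Al³⁺: 10 e⁻, Z=13, Ga³⁺: 28 e⁻, Z=31, In³⁺: 46 e⁻, Z=49, Tl³⁺: 78 e⁻, Z=81, Hg²⁺: 78 e⁻, Z=80. Si⁴⁺ < Al³⁺ (both 10 e⁻, Z=14>13); Al³⁺ < Ga³⁺ (same group, 1 shell fewer); Ga³⁺ < In³⁺ (same group, 1 shell fewer); In³⁺ < Tl³⁺ (same group, period 5 vs 6); Tl³⁺ < Hg²⁺ (both 78 e⁻, Z=81>80).
Ordering all of them (including In³⁺) by radius gives Si⁴⁺ < Al³⁺ < Ga³⁺ < In³⁺ < Tl³⁺ < Hg²⁺. That's 3.

3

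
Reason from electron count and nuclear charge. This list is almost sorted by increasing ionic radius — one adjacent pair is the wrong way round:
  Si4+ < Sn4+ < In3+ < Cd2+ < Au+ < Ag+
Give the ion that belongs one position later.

Compare adjacent ions: same group and charge — period 5 sits above period 6, so Ag+ is smaller — yet in this increasing list Au+ sits before Ag+. Nothing else is reversed, so Au+ should move one place to the right.

Au+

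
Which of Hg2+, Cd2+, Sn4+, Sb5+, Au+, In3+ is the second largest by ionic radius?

Hg2+

First list Z and electron count for each: Sb5+ has 46 e⁻ (Z=51), Sn4+ has 46 e⁻ (Z=50), In3+ has 46 e⁻ (Z=49), Cd2+ has 46 e⁻ (Z=48), Hg2+ has 78 e⁻ (Z=80), Au+ has 78 e⁻ (Z=79). Sb5+ < Sn4+ (isoelectronic, higher Z=51 is smaller); Sn4+ < In3+ (isoelectronic, higher Z=50 is smaller); In3+ < Cd2+ (both 46 e⁻, Z=49>48); Cd2+ < Hg2+ (same group, period 5 vs 6); Hg2+ < Au+ (isoelectronic, higher Z=80 is smaller).
That gives Sb5+ < Sn4+ < In3+ < Cd2+ < Hg2+ < Au+. From the largest end, number 2 is Hg2+.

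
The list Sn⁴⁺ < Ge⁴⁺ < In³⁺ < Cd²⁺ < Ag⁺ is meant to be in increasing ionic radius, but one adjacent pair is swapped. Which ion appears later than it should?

Scanning neighbour by neighbour, only Sn⁴⁺/Ge⁴⁺ violates a trend: same group and charge — period 4 sits above period 5, so Ge⁴⁺ is smaller. That makes Ge⁴⁺ the one sitting a position late relative to where it belongs.

Ge⁴⁺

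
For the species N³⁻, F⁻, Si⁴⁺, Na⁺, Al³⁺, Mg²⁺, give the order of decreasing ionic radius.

N³⁻ > F⁻ > Na⁺ > Mg²⁺ > Al³⁺ > Si⁴⁺

Isoelectronic series (10 e⁻ each). Size is set by nuclear charge: more protons means a smaller ion. Si⁴⁺ (Z=14), Al³⁺ (Z=13), Mg²⁺ (Z=12), Na⁺ (Z=11), F⁻ (Z=9), N³⁻ (Z=7).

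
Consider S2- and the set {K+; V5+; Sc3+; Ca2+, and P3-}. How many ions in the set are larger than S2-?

These species are isoelectronic with 18 electrons. The only difference is the number of protons: V5+ (Z=23), Sc3+ (Z=21), Ca2+ (Z=20), K+ (Z=19), S2- (Z=16), P3- (Z=15). The strongest nuclear pull (V5+) gives the smallest ion.
Relative to S2-, the ions that are larger are P3-. Count: 1.

1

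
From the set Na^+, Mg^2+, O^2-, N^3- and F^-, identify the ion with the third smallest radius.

F^-

All of these have 10 electrons (isoelectronic). With the same electron cloud, the ion with the most protons pulls it in tightest. Nuclear charges: Mg^2+ (Z=12), Na^+ (Z=11), F^- (Z=9), O^2- (Z=8), N^3- (Z=7). Highest Z is smallest.
That gives Mg^2+ < Na^+ < F^- < O^2- < N^3-. From the smallest end, number 3 is F^-.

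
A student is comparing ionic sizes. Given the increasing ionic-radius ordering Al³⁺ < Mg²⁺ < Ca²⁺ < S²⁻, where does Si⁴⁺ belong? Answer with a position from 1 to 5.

1

Si⁴⁺: 10 e⁻, Z=14, Al³⁺: 10 e⁻, Z=13, Mg²⁺: 10 e⁻, Z=12, Ca²⁺: 18 e⁻, Z=20, S²⁻: 18 e⁻, Z=16. Si⁴⁺ < Al³⁺ (both 10 e⁻, Z=14>13); Al³⁺ < Mg²⁺ (isoelectronic, higher Z=13 is smaller); Mg²⁺ < Ca²⁺ (same group, period 3 vs 4); Ca²⁺ < S²⁻ (both 18 e⁻, Z=20>16).
The complete sequence is Si⁴⁺ < Al³⁺ < Mg²⁺ < Ca²⁺ < S²⁻. Si⁴⁺ sits at position 1.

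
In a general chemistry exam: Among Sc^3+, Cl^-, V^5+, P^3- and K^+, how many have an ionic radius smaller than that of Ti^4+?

1

These species are isoelectronic with 18 electrons. The only difference is the number of protons: V^5+ (Z=23), Ti^4+ (Z=22), Sc^3+ (Z=21), K^+ (Z=19), Cl^- (Z=17), P^3- (Z=15). The strongest nuclear pull (V^5+) gives the smallest ion.
Relative to Ti^4+, the ions that are smaller are V^5+. So 1 is smaller.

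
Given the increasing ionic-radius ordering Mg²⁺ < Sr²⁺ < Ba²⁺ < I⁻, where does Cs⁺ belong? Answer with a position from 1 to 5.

4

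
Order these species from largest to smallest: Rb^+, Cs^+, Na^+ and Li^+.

Cs^+ > Rb^+ > Na^+ > Li^+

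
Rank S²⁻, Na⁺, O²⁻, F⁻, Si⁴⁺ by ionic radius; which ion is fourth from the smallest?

Electron counts and nuclear charges: Si⁴⁺: 10 e⁻, Z=14, Na⁺: 10 e⁻, Z=11, F⁻: 10 e⁻, Z=9, O²⁻: 10 e⁻, Z=8, S²⁻: 18 e⁻, Z=16. Si⁴⁺ < Na⁺ (both 10 e⁻, Z=14>11); Na⁺ < F⁻ (both 10 e⁻, Z=11>9); F⁻ < O²⁻ (isoelectronic, higher Z=9 is smaller); O²⁻ < S²⁻ (same group, period 2 vs 3).
So the order is Si⁴⁺ < Na⁺ < F⁻ < O²⁻ < S²⁻; the 4th-smallest ion is O²⁻.

O²⁻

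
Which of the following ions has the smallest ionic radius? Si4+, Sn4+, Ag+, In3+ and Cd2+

Si4+

Work out protons and electrons: Si4+ has 10 e⁻ (Z=14), Sn4+ has 46 e⁻ (Z=50), In3+ has 46 e⁻ (Z=49), Cd2+ has 46 e⁻ (Z=48), Ag+ has 46 e⁻ (Z=47). Si4+ < Sn4+ (same group, 2 shells fewer); Sn4+ < In3+ (both 46 e⁻, Z=50>49); In3+ < Cd2+ (isoelectronic, higher Z=49 is smaller); Cd2+ < Ag+ (isoelectronic, higher Z=48 is smaller).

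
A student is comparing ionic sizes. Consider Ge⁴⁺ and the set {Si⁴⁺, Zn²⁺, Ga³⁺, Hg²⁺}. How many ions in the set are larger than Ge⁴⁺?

3

Si⁴⁺ (Z=14, 10 e⁻), Ge⁴⁺ (Z=32, 28 e⁻), Ga³⁺ (Z=31, 28 e⁻), Zn²⁺ (Z=30, 28 e⁻), Hg²⁺ (Z=80, 78 e⁻). Si⁴⁺ < Ge⁴⁺ (same group, 1 shell fewer); Ge⁴⁺ < Ga³⁺ (isoelectronic, higher Z=32 is smaller); Ga³⁺ < Zn²⁺ (both 28 e⁻, Z=31>30); Zn²⁺ < Hg²⁺ (same group, period 4 vs 6).
Overall: Si⁴⁺ < Ge⁴⁺ < Ga³⁺ < Zn²⁺ < Hg²⁺. Ge⁴⁺ has 1 below it and 3 above. That's 3.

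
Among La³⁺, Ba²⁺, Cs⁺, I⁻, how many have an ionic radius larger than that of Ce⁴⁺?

4

These species are isoelectronic with 54 electrons. The only difference is the number of protons: Ce⁴⁺ (Z=58), La³⁺ (Z=57), Ba²⁺ (Z=56), Cs⁺ (Z=55), I⁻ (Z=53). The strongest nuclear pull (Ce⁴⁺) gives the smallest ion.
Overall: Ce⁴⁺ < La³⁺ < Ba²⁺ < Cs⁺ < I⁻. Ce⁴⁺ has 0 below it and 4 above. That's 4.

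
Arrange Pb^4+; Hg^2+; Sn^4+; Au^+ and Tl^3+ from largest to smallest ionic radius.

Au^+ > Hg^2+ > Tl^3+ > Pb^4+ > Sn^4+

Tabulating Z and e⁻: Sn^4+: 46 e⁻, Z=50, Pb^4+: 78 e⁻, Z=82, Tl^3+: 78 e⁻, Z=81, Hg^2+: 78 e⁻, Z=80, Au^+: 78 e⁻, Z=79. Sn^4+ < Pb^4+ (same group, period 5 vs 6); Pb^4+ < Tl^3+ (both 78 e⁻, Z=82>81); Tl^3+ < Hg^2+ (both 78 e⁻, Z=81>80); Hg^2+ < Au^+ (isoelectronic, higher Z=80 is smaller).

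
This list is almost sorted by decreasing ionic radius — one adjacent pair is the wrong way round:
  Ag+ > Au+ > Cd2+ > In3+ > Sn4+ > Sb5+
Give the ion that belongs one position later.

Scanning neighbour by neighbour, only Ag+/Au+ violates a trend: Ag+ and Au+ are in one column with the same charge; the lighter period-5 ion has one fewer shell and is smaller. That makes Ag+ the one sitting a position early relative to where it belongs.

Ag+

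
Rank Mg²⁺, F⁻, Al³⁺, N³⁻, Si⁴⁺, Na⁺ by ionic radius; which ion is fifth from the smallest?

These species are isoelectronic with 10 electrons. The only difference is the number of protons: Si⁴⁺ (Z=14), Al³⁺ (Z=13), Mg²⁺ (Z=12), Na⁺ (Z=11), F⁻ (Z=9), N³⁻ (Z=7). The strongest nuclear pull (Si⁴⁺) gives the smallest ion.
Full ascending order: Si⁴⁺ < Al³⁺ < Mg²⁺ < Na⁺ < F⁻ < N³⁻. Counting from the smallest, position 5 is F⁻.

F⁻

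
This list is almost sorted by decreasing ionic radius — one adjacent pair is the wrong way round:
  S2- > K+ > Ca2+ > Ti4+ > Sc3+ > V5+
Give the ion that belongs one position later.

Scanning neighbour by neighbour, only Ti4+/Sc3+ violates a trend: Ti4+ and Sc3+ share 18 electrons; the higher nuclear charge on Ti (Z=22) contracts it more, so Ti4+ < Sc3+. That makes Ti4+ the one sitting a position early relative to where it belongs.

Ti4+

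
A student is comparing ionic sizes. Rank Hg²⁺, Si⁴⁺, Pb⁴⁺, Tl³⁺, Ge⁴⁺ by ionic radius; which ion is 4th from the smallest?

Tl³⁺

First list Z and electron count for each: Si⁴⁺ (Z=14, 10 e⁻), Ge⁴⁺ (Z=32, 28 e⁻), Pb⁴⁺ (Z=82, 78 e⁻), Tl³⁺ (Z=81, 78 e⁻), Hg²⁺ (Z=80, 78 e⁻). Si⁴⁺ < Ge⁴⁺ (same group, 1 shell fewer); Ge⁴⁺ < Pb⁴⁺ (same group, 2 shells fewer); Pb⁴⁺ < Tl³⁺ (both 78 e⁻, Z=82>81); Tl³⁺ < Hg²⁺ (both 78 e⁻, Z=81>80).
Ordering: Si⁴⁺ < Ge⁴⁺ < Pb⁴⁺ < Tl³⁺ < Hg²⁺. The 4th smallest is Tl³⁺.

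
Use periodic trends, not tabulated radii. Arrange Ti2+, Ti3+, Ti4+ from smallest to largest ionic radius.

For a single element, ionic radius drops as positive charge rises — Ti4+ < Ti2+.

Ti4+ < Ti3+ < Ti2+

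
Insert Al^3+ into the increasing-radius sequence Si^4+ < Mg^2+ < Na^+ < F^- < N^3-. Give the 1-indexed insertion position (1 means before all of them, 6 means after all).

All of these have 10 electrons (isoelectronic). With the same electron cloud, the ion with the most protons pulls it in tightest. Nuclear charges: Si^4+ (Z=14), Al^3+ (Z=13), Mg^2+ (Z=12), Na^+ (Z=11), F^- (Z=9), N^3- (Z=7). Highest Z is smallest.
Merged order: Si^4+ < Al^3+ < Mg^2+ < Na^+ < F^- < N^3- — Al^3+ is number 2.

2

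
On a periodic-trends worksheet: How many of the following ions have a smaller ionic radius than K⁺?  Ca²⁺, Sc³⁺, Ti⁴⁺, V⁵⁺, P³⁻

4

Isoelectronic series (18 e⁻ each). Size is set by nuclear charge: more protons means a smaller ion. V⁵⁺ (Z=23), Ti⁴⁺ (Z=22), Sc³⁺ (Z=21), Ca²⁺ (Z=20), K⁺ (Z=19), P³⁻ (Z=15).
Relative to K⁺, the ions that are smaller are V⁵⁺, Ti⁴⁺, Sc³⁺, Ca²⁺. That's 4.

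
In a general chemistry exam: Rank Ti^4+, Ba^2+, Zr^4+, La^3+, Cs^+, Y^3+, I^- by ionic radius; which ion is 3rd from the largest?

Ba^2+

Tabulating Z and e⁻: Ti^4+ has 18 e⁻ (Z=22), Zr^4+ has 36 e⁻ (Z=40), Y^3+ has 36 e⁻ (Z=39), La^3+ has 54 e⁻ (Z=57), Ba^2+ has 54 e⁻ (Z=56), Cs^+ has 54 e⁻ (Z=55), I^- has 54 e⁻ (Z=53). Ti^4+ < Zr^4+ (same group, period 4 vs 5); Zr^4+ < Y^3+ (isoelectronic, higher Z=40 is smaller); Y^3+ < La^3+ (same group, 1 shell fewer); La^3+ < Ba^2+ (isoelectronic, higher Z=57 is smaller); Ba^2+ < Cs^+ (both 54 e⁻, Z=56>55); Cs^+ < I^- (both 54 e⁻, Z=55>53).
Full ascending order: Ti^4+ < Zr^4+ < Y^3+ < La^3+ < Ba^2+ < Cs^+ < I^-. Counting from the largest, position 3 is Ba^2+.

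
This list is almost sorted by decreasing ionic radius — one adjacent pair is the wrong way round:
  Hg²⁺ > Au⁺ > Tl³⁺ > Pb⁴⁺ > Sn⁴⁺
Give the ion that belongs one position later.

Hg²⁺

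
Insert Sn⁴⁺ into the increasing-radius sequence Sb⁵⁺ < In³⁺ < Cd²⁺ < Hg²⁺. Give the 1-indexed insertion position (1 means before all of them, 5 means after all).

2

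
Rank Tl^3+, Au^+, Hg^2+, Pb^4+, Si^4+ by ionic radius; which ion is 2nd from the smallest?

Si^4+ has 10 e⁻ (Z=14), Pb^4+ has 78 e⁻ (Z=82), Tl^3+ has 78 e⁻ (Z=81), Hg^2+ has 78 e⁻ (Z=80), Au^+ has 78 e⁻ (Z=79). Si^4+ < Pb^4+ (same group, 3 shells fewer); Pb^4+ < Tl^3+ (isoelectronic, higher Z=82 is smaller); Tl^3+ < Hg^2+ (both 78 e⁻, Z=81>80); Hg^2+ < Au^+ (isoelectronic, higher Z=80 is smaller).
Ordering: Si^4+ < Pb^4+ < Tl^3+ < Hg^2+ < Au^+. The 2nd smallest is Pb^4+.

Pb^4+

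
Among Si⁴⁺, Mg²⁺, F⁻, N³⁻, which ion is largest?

N³⁻

Each ion has 10 electrons. The ranking follows nuclear charge in reverse — greater Z gives a smaller radius. Si⁴⁺ (Z=14), Mg²⁺ (Z=12), F⁻ (Z=9), N³⁻ (Z=7).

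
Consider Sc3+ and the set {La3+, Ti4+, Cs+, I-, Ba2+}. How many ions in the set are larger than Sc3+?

First list Z and electron count for each: Ti4+: 18 e⁻, Z=22, Sc3+: 18 e⁻, Z=21, La3+: 54 e⁻, Z=57, Ba2+: 54 e⁻, Z=56, Cs+: 54 e⁻, Z=55, I-: 54 e⁻, Z=53. Ti4+ < Sc3+ (both 18 e⁻, Z=22>21); Sc3+ < La3+ (same group, period 4 vs 6); La3+ < Ba2+ (isoelectronic, higher Z=57 is smaller); Ba2+ < Cs+ (isoelectronic, higher Z=56 is smaller); Cs+ < I- (both 54 e⁻, Z=55>53).
Ordering all of them (including Sc3+) by radius gives Ti4+ < Sc3+ < La3+ < Ba2+ < Cs+ < I-. So 4 are larger.

4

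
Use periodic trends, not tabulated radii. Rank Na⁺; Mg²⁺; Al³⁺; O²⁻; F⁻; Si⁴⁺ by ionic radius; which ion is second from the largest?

F⁻

These species are isoelectronic with 10 electrons. The only difference is the number of protons: Si⁴⁺ (Z=14), Al³⁺ (Z=13), Mg²⁺ (Z=12), Na⁺ (Z=11), F⁻ (Z=9), O²⁻ (Z=8). The strongest nuclear pull (Si⁴⁺) gives the smallest ion.
Full ascending order: Si⁴⁺ < Al³⁺ < Mg²⁺ < Na⁺ < F⁻ < O²⁻. Counting from the largest, position 2 is F⁻.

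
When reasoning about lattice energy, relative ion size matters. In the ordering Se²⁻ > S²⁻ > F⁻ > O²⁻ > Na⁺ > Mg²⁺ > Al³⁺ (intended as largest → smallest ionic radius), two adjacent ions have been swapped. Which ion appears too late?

O²⁻

Check each adjacent pair. F⁻ and O²⁻ are reversed: both have 10 electrons but Z(F)=9 > Z(O)=8, so F⁻ should be the smaller of the two. No other neighbouring pair contradicts the periodic trends, so O²⁻ is the ion listed too late.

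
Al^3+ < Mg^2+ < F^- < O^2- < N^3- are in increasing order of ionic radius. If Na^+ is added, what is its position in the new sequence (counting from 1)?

3

Isoelectronic series (10 e⁻ each). Size is set by nuclear charge: more protons means a smaller ion. Al^3+ (Z=13), Mg^2+ (Z=12), Na^+ (Z=11), F^- (Z=9), O^2- (Z=8), N^3- (Z=7).
With Na^+ included the full order is Al^3+ < Mg^2+ < Na^+ < F^- < O^2- < N^3-, so it takes position 3.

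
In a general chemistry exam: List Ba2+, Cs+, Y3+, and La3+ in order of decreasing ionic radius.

Cs+ > Ba2+ > La3+ > Y3+

Tabulating Z and e⁻: Y3+ (Z=39, 36 e⁻), La3+ (Z=57, 54 e⁻), Ba2+ (Z=56, 54 e⁻), Cs+ (Z=55, 54 e⁻). Y3+ < La3+ (same group, 1 shell fewer); La3+ < Ba2+ (isoelectronic, higher Z=57 is smaller); Ba2+ < Cs+ (isoelectronic, higher Z=56 is smaller).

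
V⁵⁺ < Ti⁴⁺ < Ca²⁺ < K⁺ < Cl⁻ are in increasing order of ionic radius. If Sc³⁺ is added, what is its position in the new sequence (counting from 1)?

All of these have 18 electrons (isoelectronic). With the same electron cloud, the ion with the most protons pulls it in tightest. Nuclear charges: V⁵⁺ (Z=23), Ti⁴⁺ (Z=22), Sc³⁺ (Z=21), Ca²⁺ (Z=20), K⁺ (Z=19), Cl⁻ (Z=17). Highest Z is smallest.
Putting Sc³⁺ in gives V⁵⁺ < Ti⁴⁺ < Sc³⁺ < Ca²⁺ < K⁺ < Cl⁻; it lands at slot 3.

3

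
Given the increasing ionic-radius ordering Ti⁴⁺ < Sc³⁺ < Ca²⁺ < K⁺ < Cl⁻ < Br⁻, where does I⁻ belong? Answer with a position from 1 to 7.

Work out protons and electrons: Ti⁴⁺ has 18 e⁻ (Z=22), Sc³⁺ has 18 e⁻ (Z=21), Ca²⁺ has 18 e⁻ (Z=20), K⁺ has 18 e⁻ (Z=19), Cl⁻ has 18 e⁻ (Z=17), Br⁻ has 36 e⁻ (Z=35), I⁻ has 54 e⁻ (Z=53). Ti⁴⁺ < Sc³⁺ (both 18 e⁻, Z=22>21); Sc³⁺ < Ca²⁺ (isoelectronic, higher Z=21 is smaller); Ca²⁺ < K⁺ (isoelectronic, higher Z=20 is smaller); K⁺ < Cl⁻ (both 18 e⁻, Z=19>17); Cl⁻ < Br⁻ (same group, 1 shell fewer); Br⁻ < I⁻ (same group, 1 shell fewer).
Merged order: Ti⁴⁺ < Sc³⁺ < Ca²⁺ < K⁺ < Cl⁻ < Br⁻ < I⁻ — I⁻ is number 7.

7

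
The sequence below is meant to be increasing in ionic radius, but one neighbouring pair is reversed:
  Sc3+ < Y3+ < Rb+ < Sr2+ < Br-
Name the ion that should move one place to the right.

Rb+

Compare adjacent ions: they are isoelectronic (36 e⁻) and Sr has more protons than Rb (38 vs 37), making Sr2+ smaller — yet in this increasing list Rb+ sits before Sr2+. Nothing else is reversed, so Rb+ should move one place to the right.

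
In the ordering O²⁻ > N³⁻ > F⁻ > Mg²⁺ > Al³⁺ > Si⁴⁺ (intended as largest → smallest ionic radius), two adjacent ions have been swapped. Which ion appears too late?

Compare adjacent ions: both have 10 electrons but Z(O)=8 > Z(N)=7, so O²⁻ should be the smaller of the two — yet in this decreasing list O²⁻ sits before N³⁻. Nothing else is reversed, so N³⁻ should move one place to the left.

N³⁻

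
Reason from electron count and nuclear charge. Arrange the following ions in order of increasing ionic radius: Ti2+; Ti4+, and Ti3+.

For a single element, ionic radius drops as positive charge rises — Ti4+ < Ti2+.

Ti4+ < Ti3+ < Ti2+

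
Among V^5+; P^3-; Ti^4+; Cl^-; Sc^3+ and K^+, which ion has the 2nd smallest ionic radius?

Ti^4+

Isoelectronic series (18 e⁻ each). Size is set by nuclear charge: more protons means a smaller ion. V^5+ (Z=23), Ti^4+ (Z=22), Sc^3+ (Z=21), K^+ (Z=19), Cl^- (Z=17), P^3- (Z=15).
Ordering: V^5+ < Ti^4+ < Sc^3+ < K^+ < Cl^- < P^3-. The 2nd smallest is Ti^4+.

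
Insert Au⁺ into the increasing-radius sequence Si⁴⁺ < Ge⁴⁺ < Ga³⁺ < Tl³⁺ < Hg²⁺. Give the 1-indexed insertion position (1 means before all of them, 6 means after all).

Electron counts and nuclear charges: Si⁴⁺: 10 e⁻, Z=14, Ge⁴⁺: 28 e⁻, Z=32, Ga³⁺: 28 e⁻, Z=31, Tl³⁺: 78 e⁻, Z=81, Hg²⁺: 78 e⁻, Z=80, Au⁺: 78 e⁻, Z=79. Si⁴⁺ < Ge⁴⁺ (same group, 1 shell fewer); Ge⁴⁺ < Ga³⁺ (both 28 e⁻, Z=32>31); Ga³⁺ < Tl³⁺ (same group, period 4 vs 6); Tl³⁺ < Hg²⁺ (isoelectronic, higher Z=81 is smaller); Hg²⁺ < Au⁺ (both 78 e⁻, Z=80>79).
Merged order: Si⁴⁺ < Ge⁴⁺ < Ga³⁺ < Tl³⁺ < Hg²⁺ < Au⁺ — Au⁺ is number 6.

6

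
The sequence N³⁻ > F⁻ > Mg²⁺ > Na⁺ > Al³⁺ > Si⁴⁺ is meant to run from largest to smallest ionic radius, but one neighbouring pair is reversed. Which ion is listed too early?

The pair Mg²⁺, Na⁺ is the wrong way round — they are isoelectronic (10 e⁻) and Mg has more protons than Na (12 vs 11), making Mg²⁺ smaller. All other adjacent pairs agree with periodic trends, so Mg²⁺ is the misplaced ion.

Mg²⁺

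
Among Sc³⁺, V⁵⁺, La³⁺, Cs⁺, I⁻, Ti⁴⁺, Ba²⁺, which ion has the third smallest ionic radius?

Sc³⁺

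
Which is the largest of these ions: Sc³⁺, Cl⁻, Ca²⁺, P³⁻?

P³⁻

Each ion has 18 electrons. The ranking follows nuclear charge in reverse — greater Z gives a smaller radius. Sc³⁺ (Z=21), Ca²⁺ (Z=20), Cl⁻ (Z=17), P³⁻ (Z=15).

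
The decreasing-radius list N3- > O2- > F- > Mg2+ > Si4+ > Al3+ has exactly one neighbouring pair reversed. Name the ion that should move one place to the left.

Check each adjacent pair. Si4+ and Al3+ are reversed: they are isoelectronic (10 e⁻) and Si has more protons than Al (14 vs 13), making Si4+ smaller. No other neighbouring pair contradicts the periodic trends, so Al3+ is the ion listed too late.

Al3+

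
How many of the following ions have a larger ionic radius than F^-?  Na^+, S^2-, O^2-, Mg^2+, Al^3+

2

Electron counts and nuclear charges: Al^3+: 10 e⁻, Z=13, Mg^2+: 10 e⁻, Z=12, Na^+: 10 e⁻, Z=11, F^-: 10 e⁻, Z=9, O^2-: 10 e⁻, Z=8, S^2-: 18 e⁻, Z=16. Al^3+ < Mg^2+ (both 10 e⁻, Z=13>12); Mg^2+ < Na^+ (isoelectronic, higher Z=12 is smaller); Na^+ < F^- (both 10 e⁻, Z=11>9); F^- < O^2- (both 10 e⁻, Z=9>8); O^2- < S^2- (same group, period 2 vs 3).
Relative to F^-, the ions that are larger are O^2-, S^2-. So 2 are larger.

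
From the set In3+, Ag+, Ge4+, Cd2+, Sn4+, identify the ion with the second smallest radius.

First list Z and electron count for each: Ge4+ (Z=32, 28 e⁻), Sn4+ (Z=50, 46 e⁻), In3+ (Z=49, 46 e⁻), Cd2+ (Z=48, 46 e⁻), Ag+ (Z=47, 46 e⁻). Ge4+ < Sn4+ (same group, period 4 vs 5); Sn4+ < In3+ (both 46 e⁻, Z=50>49); In3+ < Cd2+ (isoelectronic, higher Z=49 is smaller); Cd2+ < Ag+ (isoelectronic, higher Z=48 is smaller).
Full ascending order: Ge4+ < Sn4+ < In3+ < Cd2+ < Ag+. Counting from the smallest, position 2 is Sn4+.

Sn4+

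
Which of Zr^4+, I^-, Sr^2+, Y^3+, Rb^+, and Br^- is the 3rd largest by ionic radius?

Rb^+

Zr^4+: 36 e⁻, Z=40, Y^3+: 36 e⁻, Z=39, Sr^2+: 36 e⁻, Z=38, Rb^+: 36 e⁻, Z=37, Br^-: 36 e⁻, Z=35, I^-: 54 e⁻, Z=53. Zr^4+ < Y^3+ (isoelectronic, higher Z=40 is smaller); Y^3+ < Sr^2+ (isoelectronic, higher Z=39 is smaller); Sr^2+ < Rb^+ (both 36 e⁻, Z=38>37); Rb^+ < Br^- (both 36 e⁻, Z=37>35); Br^- < I^- (same group, period 4 vs 5).
Ordering: Zr^4+ < Y^3+ < Sr^2+ < Rb^+ < Br^- < I^-. The 3rd largest is Rb^+.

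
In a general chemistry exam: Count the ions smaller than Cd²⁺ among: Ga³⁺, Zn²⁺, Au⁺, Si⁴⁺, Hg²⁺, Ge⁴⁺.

4

Work out protons and electrons: Si⁴⁺: 10 e⁻, Z=14, Ge⁴⁺: 28 e⁻, Z=32, Ga³⁺: 28 e⁻, Z=31, Zn²⁺: 28 e⁻, Z=30, Cd²⁺: 46 e⁻, Z=48, Hg²⁺: 78 e⁻, Z=80, Au⁺: 78 e⁻, Z=79. Si⁴⁺ < Ge⁴⁺ (same group, 1 shell fewer); Ge⁴⁺ < Ga³⁺ (both 28 e⁻, Z=32>31); Ga³⁺ < Zn²⁺ (isoelectronic, higher Z=31 is smaller); Zn²⁺ < Cd²⁺ (same group, period 4 vs 5); Cd²⁺ < Hg²⁺ (same group, period 5 vs 6); Hg²⁺ < Au⁺ (isoelectronic, higher Z=80 is smaller).
Overall: Si⁴⁺ < Ge⁴⁺ < Ga³⁺ < Zn²⁺ < Cd²⁺ < Hg²⁺ < Au⁺. Cd²⁺ has 4 below it and 2 above. That's 4.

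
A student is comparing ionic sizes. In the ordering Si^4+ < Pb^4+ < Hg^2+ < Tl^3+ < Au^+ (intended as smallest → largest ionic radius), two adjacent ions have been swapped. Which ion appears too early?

Check each adjacent pair. Hg^2+ and Tl^3+ are reversed: they are isoelectronic (78 e⁻) and Tl has more protons than Hg (81 vs 80), making Tl^3+ smaller. No other neighbouring pair contradicts the periodic trends, so Hg^2+ is the ion listed too early.

Hg^2+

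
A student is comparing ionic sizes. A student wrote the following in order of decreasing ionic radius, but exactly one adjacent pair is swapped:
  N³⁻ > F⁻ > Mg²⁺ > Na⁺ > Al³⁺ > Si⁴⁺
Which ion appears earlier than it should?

Compare adjacent ions: Mg²⁺ and Na⁺ share 10 electrons; the higher nuclear charge on Mg (Z=12) contracts it more, so Mg²⁺ < Na⁺ — yet in this decreasing list Mg²⁺ sits before Na⁺. Nothing else is reversed, so Mg²⁺ should move one place to the right.

Mg²⁺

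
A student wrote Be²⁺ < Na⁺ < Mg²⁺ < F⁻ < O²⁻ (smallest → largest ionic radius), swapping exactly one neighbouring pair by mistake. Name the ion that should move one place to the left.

The pair Na⁺, Mg²⁺ is the wrong way round — Mg²⁺ and Na⁺ share 10 electrons; the higher nuclear charge on Mg (Z=12) contracts it more, so Mg²⁺ < Na⁺. All other adjacent pairs agree with periodic trends, so Mg²⁺ is the misplaced ion.

Mg²⁺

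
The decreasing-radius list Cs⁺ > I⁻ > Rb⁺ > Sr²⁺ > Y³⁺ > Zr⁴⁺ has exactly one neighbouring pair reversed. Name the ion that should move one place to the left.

I⁻

Scanning neighbour by neighbour, only Cs⁺/I⁻ violates a trend: they are isoelectronic (54 e⁻) and Cs has more protons than I (55 vs 53), making Cs⁺ smaller. That makes I⁻ the one sitting a position late relative to where it belongs.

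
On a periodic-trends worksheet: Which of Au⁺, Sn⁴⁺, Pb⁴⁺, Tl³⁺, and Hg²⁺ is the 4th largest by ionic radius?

Pb⁴⁺

Tabulating Z and e⁻: Sn⁴⁺ (Z=50, 46 e⁻), Pb⁴⁺ (Z=82, 78 e⁻), Tl³⁺ (Z=81, 78 e⁻), Hg²⁺ (Z=80, 78 e⁻), Au⁺ (Z=79, 78 e⁻). Sn⁴⁺ < Pb⁴⁺ (same group, period 5 vs 6); Pb⁴⁺ < Tl³⁺ (both 78 e⁻, Z=82>81); Tl³⁺ < Hg²⁺ (both 78 e⁻, Z=81>80); Hg²⁺ < Au⁺ (isoelectronic, higher Z=80 is smaller).
That gives Sn⁴⁺ < Pb⁴⁺ < Tl³⁺ < Hg²⁺ < Au⁺. From the largest end, number 4 is Pb⁴⁺.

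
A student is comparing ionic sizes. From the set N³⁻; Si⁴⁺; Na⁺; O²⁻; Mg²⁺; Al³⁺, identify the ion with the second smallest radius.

Each ion has 10 electrons. The ranking follows nuclear charge in reverse — greater Z gives a smaller radius. Si⁴⁺ (Z=14), Al³⁺ (Z=13), Mg²⁺ (Z=12), Na⁺ (Z=11), O²⁻ (Z=8), N³⁻ (Z=7).
That gives Si⁴⁺ < Al³⁺ < Mg²⁺ < Na⁺ < O²⁻ < N³⁻. From the smallest end, number 2 is Al³⁺.

Al³⁺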